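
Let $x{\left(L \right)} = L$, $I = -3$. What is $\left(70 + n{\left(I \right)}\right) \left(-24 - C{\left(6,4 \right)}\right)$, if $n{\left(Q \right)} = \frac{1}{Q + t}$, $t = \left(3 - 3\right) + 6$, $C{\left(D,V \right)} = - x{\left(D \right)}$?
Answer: $-1266$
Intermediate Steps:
$C{\left(D,V \right)} = - D$
$t = 6$ ($t = \left(3 - 3\right) + 6 = 0 + 6 = 6$)
$n{\left(Q \right)} = \frac{1}{6 + Q}$ ($n{\left(Q \right)} = \frac{1}{Q + 6} = \frac{1}{6 + Q}$)
$\left(70 + n{\left(I \right)}\right) \left(-24 - C{\left(6,4 \right)}\right) = \left(70 + \frac{1}{6 - 3}\right) \left(-24 - \left(-1\right) 6\right) = \left(70 + \frac{1}{3}\right) \left(-24 - -6\right) = \left(70 + \frac{1}{3}\right) \left(-24 + 6\right) = \frac{211}{3} \left(-18\right) = -1266$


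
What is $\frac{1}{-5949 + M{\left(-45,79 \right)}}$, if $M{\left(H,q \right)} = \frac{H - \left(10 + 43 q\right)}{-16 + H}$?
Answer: $- \frac{61}{359437} \approx -0.00016971$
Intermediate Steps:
$M{\left(H,q \right)} = \frac{-10 + H - 43 q}{-16 + H}$ ($M{\left(H,q \right)} = \frac{H - \left(10 + 43 q\right)}{-16 + H} = \frac{-10 + H - 43 q}{-16 + H}$)
$\frac{1}{-5949 + M{\left(-45,79 \right)}} = \frac{1}{-5949 + \frac{-10 - 45 - 3397}{-16 - 45}} = \frac{1}{-5949 + \frac{-10 - 45 - 3397}{-61}} = \frac{1}{-5949 - - \frac{3452}{61}} = \frac{1}{-5949 + \frac{3452}{61}} = \frac{1}{- \frac{359437}{61}} = - \frac{61}{359437}$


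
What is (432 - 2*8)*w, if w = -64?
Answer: -26624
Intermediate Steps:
(432 - 2*8)*w = (432 - 2*8)*(-64) = (432 - 16)*(-64) = 416*(-64) = -26624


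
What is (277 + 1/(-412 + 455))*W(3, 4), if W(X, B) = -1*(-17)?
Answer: 202504/43 ≈ 4709.4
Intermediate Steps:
W(X, B) = 17
(277 + 1/(-412 + 455))*W(3, 4) = (277 + 1/(-412 + 455))*17 = (277 + 1/43)*17 = (11912/43)*17 = 202504/43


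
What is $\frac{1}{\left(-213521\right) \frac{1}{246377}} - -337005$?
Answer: $\frac{71957398228}{213521} \approx 3.37 \cdot 10^{5}$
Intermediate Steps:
$\frac{1}{\left(-213521\right) \frac{1}{246377}} - -337005 = \frac{1}{\left(-213521\right) \frac{1}{246377}} + 337005 = \frac{1}{- \frac{213521}{246377}} + 337005 = - \frac{246377}{213521} + 337005 = \frac{71957398228}{213521}$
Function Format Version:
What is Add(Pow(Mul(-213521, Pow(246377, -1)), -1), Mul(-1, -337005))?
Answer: Rational(71957398228, 213521) ≈ 3.3700e+5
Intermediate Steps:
Add(Pow(Mul(-213521, Pow(246377, -1)), -1), Mul(-1, -337005)) = Add(Pow(Mul(-213521, Rational(1, 246377)), -1), 337005) = Add(Pow(Rational(-213521, 246377), -1), 337005) = Add(Rational(-246377, 213521), 337005) = Rational(71957398228, 213521)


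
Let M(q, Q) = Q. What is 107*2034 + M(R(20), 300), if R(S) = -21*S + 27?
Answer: 217938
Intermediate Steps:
R(S) = 27 - 21*S
107*2034 + M(R(20), 300) = 107*2034 + 300 = 217638 + 300 = 217938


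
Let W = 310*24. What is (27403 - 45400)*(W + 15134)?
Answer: -406264278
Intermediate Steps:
W = 7440
(27403 - 45400)*(W + 15134) = (27403 - 45400)*(7440 + 15134) = -17997*22574 = -406264278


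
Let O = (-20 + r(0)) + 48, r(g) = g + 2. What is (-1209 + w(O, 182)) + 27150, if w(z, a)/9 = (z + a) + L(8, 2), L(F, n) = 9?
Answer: 27930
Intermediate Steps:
r(g) = 2 + g
O = 30 (O = (-20 + (2 + 0)) + 48 = (-20 + 2) + 48 = -18 + 48 = 30)
w(z, a) = 81 + 9*a + 9*z (w(z, a) = 9*((z + a) + 9) = 9*((a + z) + 9) = 9*(9 + a + z) = 81 + 9*a + 9*z)
(-1209 + w(O, 182)) + 27150 = (-1209 + (81 + 9*182 + 9*30)) + 27150 = (-1209 + (81 + 1638 + 270)) + 27150 = (-1209 + 1989) + 27150 = 780 + 27150 = 27930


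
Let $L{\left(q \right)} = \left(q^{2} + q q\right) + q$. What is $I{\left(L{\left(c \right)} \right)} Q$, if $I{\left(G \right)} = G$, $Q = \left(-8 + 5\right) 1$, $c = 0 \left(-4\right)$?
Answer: $0$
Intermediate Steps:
$c = 0$
$Q = -3$ ($Q = \left(-3\right) 1 = -3$)
$L{\left(q \right)} = q + 2 q^{2}$ ($L{\left(q \right)} = \left(q^{2} + q^{2}\right) + q = 2 q^{2} + q = q + 2 q^{2}$)
$I{\left(L{\left(c \right)} \right)} Q = 0 \left(1 + 2 \cdot 0\right) \left(-3\right) = 0 \left(1 + 0\right) \left(-3\right) = 0 \cdot 1 \left(-3\right) = 0 \left(-3\right) = 0$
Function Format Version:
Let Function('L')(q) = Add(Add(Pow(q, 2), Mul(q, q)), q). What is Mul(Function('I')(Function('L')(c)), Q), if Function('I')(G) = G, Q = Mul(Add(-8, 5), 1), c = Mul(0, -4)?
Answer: 0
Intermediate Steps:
c = 0
Q = -3 (Q = Mul(-3, 1) = -3)
Function('L')(q) = Add(q, Mul(2, Pow(q, 2))) (Function('L')(q) = Add(Add(Pow(q, 2), Pow(q, 2)), q) = Add(Mul(2, Pow(q, 2)), q) = Add(q, Mul(2, Pow(q, 2))))
Mul(Function('I')(Function('L')(c)), Q) = Mul(Mul(0, Add(1, Mul(2, 0))), -3) = Mul(Mul(0, Add(1, 0)), -3) = Mul(Mul(0, 1), -3) = Mul(0, -3) = 0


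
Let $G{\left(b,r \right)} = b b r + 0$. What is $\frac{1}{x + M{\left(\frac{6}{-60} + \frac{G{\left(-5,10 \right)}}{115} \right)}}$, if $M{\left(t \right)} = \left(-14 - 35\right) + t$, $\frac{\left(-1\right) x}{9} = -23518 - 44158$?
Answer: $\frac{230}{140078527} \approx 1.6419 \cdot 10^{-6}$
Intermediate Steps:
$G{\left(b,r \right)} = r b^{2}$ ($G{\left(b,r \right)} = b^{2} r + 0 = r b^{2} + 0 = r b^{2}$)
$x = 609084$ ($x = - 9 \left(-23518 - 44158\right) = \left(-9\right) \left(-67676\right) = 609084$)
$M{\left(t \right)} = -49 + t$
$\frac{1}{x + M{\left(\frac{6}{-60} + \frac{G{\left(-5,10 \right)}}{115} \right)}} = \frac{1}{609084 - \left(\frac{491}{10} - \frac{10 \left(-5\right)^{2}}{115}\right)} = \frac{1}{609084 - \left(\frac{491}{10} - 10 \cdot 25 \cdot \frac{1}{115}\right)} = \frac{1}{609084 + \left(-49 + \left(- \frac{1}{10} + 250 \cdot \frac{1}{115}\right)\right)} = \frac{1}{609084 + \left(-49 + \left(- \frac{1}{10} + \frac{50}{23}\right)\right)} = \frac{1}{609084 + \left(-49 + \frac{477}{230}\right)} = \frac{1}{609084 - \frac{10793}{230}} = \frac{1}{\frac{140078527}{230}} = \frac{230}{140078527}$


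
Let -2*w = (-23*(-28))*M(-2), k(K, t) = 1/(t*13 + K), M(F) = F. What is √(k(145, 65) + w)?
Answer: √70131710/330 ≈ 25.377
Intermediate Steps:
k(K, t) = 1/(K + 13*t) (k(K, t) = 1/(13*t + K) = 1/(K + 13*t))
w = 644 (w = -(-23*(-28))*(-2)/2 = -322*(-2) = -½*(-1288) = 644)
√(k(145, 65) + w) = √(1/(145 + 13*65) + 644) = √(1/(145 + 845) + 644) = √(1/990 + 644) = √(637561/990) = √70131710/330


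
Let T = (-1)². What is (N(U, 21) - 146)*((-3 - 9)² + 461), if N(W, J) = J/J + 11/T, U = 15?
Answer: -81070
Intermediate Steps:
T = 1
N(W, J) = 12 (N(W, J) = J/J + 11/1 = 1 + 11*1 = 1 + 11 = 12)
(N(U, 21) - 146)*((-3 - 9)² + 461) = (12 - 146)*((-3 - 9)² + 461) = -134*((-12)² + 461) = -134*(144 + 461) = -134*605 = -81070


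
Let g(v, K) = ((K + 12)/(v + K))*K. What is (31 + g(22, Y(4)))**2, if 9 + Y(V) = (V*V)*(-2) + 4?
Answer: 8464/9 ≈ 940.44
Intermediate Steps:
Y(V) = -5 - 2*V**2 (Y(V) = -9 + ((V*V)*(-2) + 4) = -9 + (V**2*(-2) + 4) = -9 + (-2*V**2 + 4) = -9 + (4 - 2*V**2) = -5 - 2*V**2)
g(v, K) = K*(12 + K)/(K + v) (g(v, K) = ((12 + K)/(K + v))*K = K*(12 + K)/(K + v))
(31 + g(22, Y(4)))**2 = (31 + (-5 - 2*4**2)*(12 + (-5 - 2*4**2))/((-5 - 2*4**2) + 22))**2 = (31 + (-5 - 2*16)*(12 + (-5 - 2*16))/((-5 - 2*16) + 22))**2 = (31 + (-5 - 32)*(12 + (-5 - 32))/((-5 - 32) + 22))**2 = (31 - 37*(12 - 37)/(-37 + 22))**2 = (31 - 37*(-25)/(-15))**2 = (31 - 37*(-1/15)*(-25))**2 = (31 - 185/3)**2 = (-92/3)**2 = 8464/9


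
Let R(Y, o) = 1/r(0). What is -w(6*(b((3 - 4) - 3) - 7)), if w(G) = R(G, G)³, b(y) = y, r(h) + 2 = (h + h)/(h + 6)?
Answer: ⅛ ≈ 0.12500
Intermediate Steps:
r(h) = -2 + 2*h/(6 + h) (r(h) = -2 + (h + h)/(h + 6) = -2 + (2*h)/(6 + h) = -2 + 2*h/(6 + h))
R(Y, o) = -½ (R(Y, o) = 1/(-12/(6 + 0)) = 1/(-12/6) = 1/(-12*⅙) = 1/(-2) = -½)
w(G) = -⅛ (w(G) = (-½)³ = -⅛)
-w(6*(b((3 - 4) - 3) - 7)) = -1*(-⅛) = ⅛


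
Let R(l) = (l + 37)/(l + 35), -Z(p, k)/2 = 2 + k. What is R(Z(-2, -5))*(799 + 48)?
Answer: 36421/41 ≈ 888.32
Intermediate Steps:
Z(p, k) = -4 - 2*k (Z(p, k) = -2*(2 + k) = -4 - 2*k)
R(l) = (37 + l)/(35 + l)
R(Z(-2, -5))*(799 + 48) = ((37 + (-4 - 2*(-5)))/(35 + (-4 - 2*(-5))))*(799 + 48) = ((37 + (-4 + 10))/(35 + (-4 + 10)))*847 = ((37 + 6)/(35 + 6))*847 = (43/41)*847 = 36421/41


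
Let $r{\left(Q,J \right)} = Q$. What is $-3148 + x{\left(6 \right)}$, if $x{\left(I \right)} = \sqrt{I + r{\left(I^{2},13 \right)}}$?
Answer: $-3148 + \sqrt{42} \approx -3141.5$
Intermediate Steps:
$x{\left(I \right)} = \sqrt{I + I^{2}}$
$-3148 + x{\left(6 \right)} = -3148 + \sqrt{6 \left(1 + 6\right)} = -3148 + \sqrt{6 \cdot 7} = -3148 + \sqrt{42}$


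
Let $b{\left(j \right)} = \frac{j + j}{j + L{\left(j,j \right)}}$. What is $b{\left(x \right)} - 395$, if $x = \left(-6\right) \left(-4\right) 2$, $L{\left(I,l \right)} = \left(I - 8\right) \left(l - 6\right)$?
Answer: $- \frac{7109}{18} \approx -394.94$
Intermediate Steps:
$L{\left(I,l \right)} = \left(-8 + I\right) \left(-6 + l\right)$
$x = 48$ ($x = 24 \cdot 2 = 48$)
$b{\left(j \right)} = \frac{2 j}{48 + j^{2} - 13 j}$ ($b{\left(j \right)} = \frac{j + j}{j + \left(48 - 8 j - 6 j + j j\right)} = \frac{2 j}{j + \left(48 - 8 j - 6 j + j^{2}\right)} = \frac{2 j}{j + \left(48 + j^{2} - 14 j\right)} = \frac{2 j}{48 + j^{2} - 13 j}$)
$b{\left(x \right)} - 395 = 2 \cdot 48 \frac{1}{48 + 48^{2} - 624} - 395 = 2 \cdot 48 \frac{1}{48 + 2304 - 624} - 395 = 2 \cdot 48 \cdot \frac{1}{1728} - 395 = \frac{1}{18} - 395 = - \frac{7109}{18}$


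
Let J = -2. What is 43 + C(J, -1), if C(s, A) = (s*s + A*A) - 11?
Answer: 37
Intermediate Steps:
C(s, A) = -11 + A² + s² (C(s, A) = (s² + A²) - 11 = (A² + s²) - 11 = -11 + A² + s²)
43 + C(J, -1) = 43 + (-11 + (-1)² + (-2)²) = 43 + (-11 + 1 + 4) = 43 - 6 = 37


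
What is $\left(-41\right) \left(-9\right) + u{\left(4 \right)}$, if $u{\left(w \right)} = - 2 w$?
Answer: $361$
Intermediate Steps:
$\left(-41\right) \left(-9\right) + u{\left(4 \right)} = \left(-41\right) \left(-9\right) - 8 = 369 - 8 = 361$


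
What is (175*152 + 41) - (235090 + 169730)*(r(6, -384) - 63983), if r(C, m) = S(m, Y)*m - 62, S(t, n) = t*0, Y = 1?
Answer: 25926723541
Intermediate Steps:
S(t, n) = 0
r(C, m) = -62 (r(C, m) = 0*m - 62 = 0 - 62 = -62)
(175*152 + 41) - (235090 + 169730)*(r(6, -384) - 63983) = (175*152 + 41) - (235090 + 169730)*(-62 - 63983) = (26600 + 41) - 404820*(-64045) = 26641 - 1*(-25926696900) = 26641 + 25926696900 = 25926723541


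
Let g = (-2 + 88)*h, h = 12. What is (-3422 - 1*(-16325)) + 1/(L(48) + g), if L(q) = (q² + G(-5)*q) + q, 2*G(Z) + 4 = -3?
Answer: 41496049/3216 ≈ 12903.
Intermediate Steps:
g = 1032 (g = (-2 + 88)*12 = 86*12 = 1032)
G(Z) = -7/2 (G(Z) = -2 + (½)*(-3) = -2 - 3/2 = -7/2)
L(q) = q² - 5*q/2 (L(q) = (q² - 7*q/2) + q = q² - 5*q/2)
(-3422 - 1*(-16325)) + 1/(L(48) + g) = (-3422 - 1*(-16325)) + 1/((½)*48*(-5 + 2*48) + 1032) = (-3422 + 16325) + 1/((½)*48*(-5 + 96) + 1032) = 12903 + 1/((½)*48*91 + 1032) = 12903 + 1/(2184 + 1032) = 12903 + 1/3216 = 41496049/3216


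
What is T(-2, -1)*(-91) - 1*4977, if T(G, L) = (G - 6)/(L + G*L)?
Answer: -4249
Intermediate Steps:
T(G, L) = (-6 + G)/(L + G*L)
T(-2, -1)*(-91) - 1*4977 = ((-6 - 2)/((-1)*(1 - 2)))*(-91) - 1*4977 = -1*(-8)/(-1)*(-91) - 4977 = -1*(-1)*(-8)*(-91) - 4977 = -8*(-91) - 4977 = 728 - 4977 = -4249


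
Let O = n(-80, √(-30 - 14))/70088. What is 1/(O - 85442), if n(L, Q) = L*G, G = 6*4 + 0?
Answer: -8761/748557602 ≈ -1.1704e-5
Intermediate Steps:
G = 24 (G = 24 + 0 = 24)
n(L, Q) = 24*L (n(L, Q) = L*24 = 24*L)
O = -240/8761 (O = (24*(-80))/70088 = -1920*1/70088 = -240/8761 ≈ -0.027394)
1/(O - 85442) = 1/(-240/8761 - 85442) = 1/(-748557602/8761) = -8761/748557602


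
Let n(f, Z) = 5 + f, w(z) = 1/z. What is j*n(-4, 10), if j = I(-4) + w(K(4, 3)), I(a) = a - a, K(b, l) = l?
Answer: ⅓ ≈ 0.33333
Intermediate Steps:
I(a) = 0
j = ⅓ (j = 0 + 1/3 = 0 + ⅓ = ⅓ ≈ 0.33333)
j*n(-4, 10) = (5 - 4)/3 = (⅓)*1 = ⅓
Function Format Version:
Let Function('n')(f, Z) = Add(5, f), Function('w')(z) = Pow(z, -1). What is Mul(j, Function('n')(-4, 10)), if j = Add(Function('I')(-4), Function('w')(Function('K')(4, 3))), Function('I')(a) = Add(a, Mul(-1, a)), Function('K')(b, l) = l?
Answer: Rational(1, 3) ≈ 0.33333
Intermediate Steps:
Function('I')(a) = 0
j = Rational(1, 3) (j = Add(0, Pow(3, -1)) = Add(0, Rational(1, 3)) = Rational(1, 3) ≈ 0.33333)
Mul(j, Function('n')(-4, 10)) = Mul(Rational(1, 3), Add(5, -4)) = Mul(Rational(1, 3), 1) = Rational(1, 3)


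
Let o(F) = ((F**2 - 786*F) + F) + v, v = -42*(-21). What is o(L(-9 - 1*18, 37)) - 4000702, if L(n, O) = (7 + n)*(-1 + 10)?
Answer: -3826120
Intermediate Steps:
v = 882
L(n, O) = 63 + 9*n (L(n, O) = (7 + n)*9 = 63 + 9*n)
o(F) = 882 + F**2 - 785*F (o(F) = ((F**2 - 786*F) + F) + 882 = (F**2 - 785*F) + 882 = 882 + F**2 - 785*F)
o(L(-9 - 1*18, 37)) - 4000702 = (882 + (63 + 9*(-9 - 1*18))**2 - 785*(63 + 9*(-9 - 1*18))) - 4000702 = (882 + (63 + 9*(-9 - 18))**2 - 785*(63 + 9*(-9 - 18))) - 4000702 = (882 + (63 + 9*(-27))**2 - 785*(63 + 9*(-27))) - 4000702 = (882 + (63 - 243)**2 - 785*(63 - 243)) - 4000702 = (882 + (-180)**2 - 785*(-180)) - 4000702 = (882 + 32400 + 141300) - 4000702 = 174582 - 4000702 = -3826120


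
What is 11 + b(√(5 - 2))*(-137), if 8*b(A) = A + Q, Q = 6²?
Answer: -1211/2 - 137*√3/8 ≈ -635.16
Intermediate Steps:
Q = 36
b(A) = 9/2 + A/8 (b(A) = (A + 36)/8 = (36 + A)/8 = 9/2 + A/8)
11 + b(√(5 - 2))*(-137) = 11 + (9/2 + √(5 - 2)/8)*(-137) = 11 + (9/2 + √3/8)*(-137) = 11 + (-1233/2 - 137*√3/8) = -1211/2 - 137*√3/8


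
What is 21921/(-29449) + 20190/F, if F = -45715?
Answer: -319338765/269252207 ≈ -1.1860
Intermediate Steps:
21921/(-29449) + 20190/F = 21921/(-29449) + 20190/(-45715) = 21921*(-1/29449) + 20190*(-1/45715) = -21921/29449 - 4038/9143 = -319338765/269252207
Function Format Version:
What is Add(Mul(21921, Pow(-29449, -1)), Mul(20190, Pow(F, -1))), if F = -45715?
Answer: Rational(-319338765, 269252207) ≈ -1.1860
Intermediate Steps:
Add(Mul(21921, Pow(-29449, -1)), Mul(20190, Pow(F, -1))) = Add(Mul(21921, Pow(-29449, -1)), Mul(20190, Pow(-45715, -1))) = Add(Mul(21921, Rational(-1, 29449)), Mul(20190, Rational(-1, 45715))) = Add(Rational(-21921, 29449), Rational(-4038, 9143)) = Rational(-319338765, 269252207)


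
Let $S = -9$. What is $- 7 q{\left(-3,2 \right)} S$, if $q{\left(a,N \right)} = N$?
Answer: $126$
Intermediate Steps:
$- 7 q{\left(-3,2 \right)} S = \left(-7\right) 2 \left(-9\right) = \left(-14\right) \left(-9\right) = 126$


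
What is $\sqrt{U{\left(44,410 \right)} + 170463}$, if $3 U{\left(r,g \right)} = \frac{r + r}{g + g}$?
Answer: $\frac{\sqrt{64473381705}}{615} \approx 412.87$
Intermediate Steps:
$U{\left(r,g \right)} = \frac{r}{3 g}$ ($U{\left(r,g \right)} = \frac{\left(r + r\right) \frac{1}{g + g}}{3} = \frac{2 r \frac{1}{2 g}}{3} = \frac{r \frac{1}{g}}{3} = \frac{r}{3 g}$)
$\sqrt{U{\left(44,410 \right)} + 170463} = \sqrt{\frac{1}{3} \cdot 44 \cdot \frac{1}{410} + 170463} = \sqrt{\frac{22}{615} + 170463} = \sqrt{\frac{104834767}{615}} = \frac{\sqrt{64473381705}}{615}$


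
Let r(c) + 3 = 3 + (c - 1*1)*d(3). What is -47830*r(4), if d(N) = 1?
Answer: -143490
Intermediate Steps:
r(c) = -1 + c (r(c) = -3 + (3 + (c - 1*1)*1) = -3 + (3 + (c - 1)*1) = -3 + (3 + (-1 + c)*1) = -3 + (3 + (-1 + c)) = -3 + (2 + c) = -1 + c)
-47830*r(4) = -47830*(-1 + 4) = -47830*3 = -143490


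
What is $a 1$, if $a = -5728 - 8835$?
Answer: $-14563$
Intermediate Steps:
$a = -14563$ ($a = -5728 - 8835 = -14563$)
$a 1 = \left(-14563\right) 1 = -14563$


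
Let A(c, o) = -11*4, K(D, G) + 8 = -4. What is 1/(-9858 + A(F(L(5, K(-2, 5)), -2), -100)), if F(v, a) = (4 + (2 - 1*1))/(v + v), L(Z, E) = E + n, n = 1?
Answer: -1/9902 ≈ -0.00010099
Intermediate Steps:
K(D, G) = -12 (K(D, G) = -8 - 4 = -12)
L(Z, E) = 1 + E (L(Z, E) = E + 1 = 1 + E)
F(v, a) = 5/(2*v) (F(v, a) = (4 + (2 - 1))/((2*v)) = (4 + 1)*(1/(2*v)) = 5*(1/(2*v)) = 5/(2*v))
A(c, o) = -44
1/(-9858 + A(F(L(5, K(-2, 5)), -2), -100)) = 1/(-9858 - 44) = 1/(-9902) = -1/9902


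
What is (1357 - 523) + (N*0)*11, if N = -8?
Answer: 834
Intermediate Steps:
(1357 - 523) + (N*0)*11 = (1357 - 523) - 8*0*11 = 834 + 0*11 = 834 + 0 = 834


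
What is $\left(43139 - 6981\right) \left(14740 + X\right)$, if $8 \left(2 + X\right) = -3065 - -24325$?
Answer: $628986489$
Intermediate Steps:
$X = \frac{5311}{2}$ ($X = -2 + \frac{-3065 - -24325}{8} = -2 + \frac{-3065 + 24325}{8} = -2 + \frac{1}{8} \cdot 21260 = -2 + \frac{5315}{2} = \frac{5311}{2} \approx 2655.5$)
$\left(43139 - 6981\right) \left(14740 + X\right) = \left(43139 - 6981\right) \left(14740 + \frac{5311}{2}\right) = 36158 \cdot \frac{34791}{2} = 628986489$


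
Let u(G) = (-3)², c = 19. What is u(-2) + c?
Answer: 28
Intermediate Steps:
u(G) = 9
u(-2) + c = 9 + 19 = 28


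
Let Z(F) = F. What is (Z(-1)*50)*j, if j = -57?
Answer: 2850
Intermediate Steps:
(Z(-1)*50)*j = -1*50*(-57) = -50*(-57) = 2850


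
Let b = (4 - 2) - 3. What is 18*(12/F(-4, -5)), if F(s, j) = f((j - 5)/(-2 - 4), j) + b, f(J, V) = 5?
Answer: 54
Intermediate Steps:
b = -1 (b = 2 - 3 = -1)
F(s, j) = 4 (F(s, j) = 5 - 1 = 4)
18*(12/F(-4, -5)) = 18*(12/4) = 18*(12*(¼)) = 18*3 = 54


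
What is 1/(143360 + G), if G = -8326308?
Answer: -1/8182948 ≈ -1.2221e-7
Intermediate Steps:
1/(143360 + G) = 1/(143360 - 8326308) = 1/(-8182948) = -1/8182948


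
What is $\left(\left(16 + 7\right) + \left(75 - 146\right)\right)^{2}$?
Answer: $2304$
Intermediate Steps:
$\left(\left(16 + 7\right) + \left(75 - 146\right)\right)^{2} = \left(23 + \left(75 - 146\right)\right)^{2} = \left(23 - 71\right)^{2} = \left(-48\right)^{2} = 2304$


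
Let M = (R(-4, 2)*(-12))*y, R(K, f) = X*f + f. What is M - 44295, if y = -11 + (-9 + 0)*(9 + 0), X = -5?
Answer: -53127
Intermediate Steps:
R(K, f) = -4*f (R(K, f) = -5*f + f = -4*f)
y = -92 (y = -11 - 9*9 = -11 - 81 = -92)
M = -8832 (M = (-4*2*(-12))*(-92) = -8*(-12)*(-92) = 96*(-92) = -8832)
M - 44295 = -8832 - 44295 = -53127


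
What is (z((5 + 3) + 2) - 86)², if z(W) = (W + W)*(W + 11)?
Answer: 111556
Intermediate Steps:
z(W) = 2*W*(11 + W) (z(W) = (2*W)*(11 + W) = 2*W*(11 + W))
(z((5 + 3) + 2) - 86)² = (2*((5 + 3) + 2)*(11 + ((5 + 3) + 2)) - 86)² = (2*(8 + 2)*(11 + (8 + 2)) - 86)² = (2*10*(11 + 10) - 86)² = (2*10*21 - 86)² = (420 - 86)² = 334² = 111556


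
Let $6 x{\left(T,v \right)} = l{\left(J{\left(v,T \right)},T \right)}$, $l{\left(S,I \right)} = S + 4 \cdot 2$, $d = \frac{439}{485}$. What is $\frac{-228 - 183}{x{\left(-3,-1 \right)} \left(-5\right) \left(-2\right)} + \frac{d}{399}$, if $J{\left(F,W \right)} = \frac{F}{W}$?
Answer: $- \frac{143151422}{4837875} \approx -29.59$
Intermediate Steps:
$d = \frac{439}{485}$ ($d = 439 \cdot \frac{1}{485} = \frac{439}{485} \approx 0.90515$)
$l{\left(S,I \right)} = 8 + S$ ($l{\left(S,I \right)} = S + 8 = 8 + S$)
$x{\left(T,v \right)} = \frac{4}{3} + \frac{v}{6 T}$ ($x{\left(T,v \right)} = \frac{8 + \frac{v}{T}}{6} = \frac{4}{3} + \frac{v}{6 T}$)
$\frac{-228 - 183}{x{\left(-3,-1 \right)} \left(-5\right) \left(-2\right)} + \frac{d}{399} = \frac{-228 - 183}{\frac{-1 + 8 \left(-3\right)}{6 \left(-3\right)} \left(-5\right) \left(-2\right)} + \frac{439}{485 \cdot 399} = - \frac{411}{\frac{1}{6} \left(- \frac{1}{3}\right) \left(-1 - 24\right) \left(-5\right) \left(-2\right)} + \frac{439}{485} \cdot \frac{1}{399} = - \frac{411}{\frac{1}{6} \left(- \frac{1}{3}\right) \left(-25\right) \left(-5\right) \left(-2\right)} + \frac{439}{193515} = - \frac{411}{\frac{25}{18} \left(-5\right) \left(-2\right)} + \frac{439}{193515} = - \frac{411}{\left(- \frac{125}{18}\right) \left(-2\right)} + \frac{439}{193515} = - \frac{411}{\frac{125}{9}} + \frac{439}{193515} = \left(-411\right) \frac{9}{125} + \frac{439}{193515} = - \frac{3699}{125} + \frac{439}{193515} = - \frac{143151422}{4837875}$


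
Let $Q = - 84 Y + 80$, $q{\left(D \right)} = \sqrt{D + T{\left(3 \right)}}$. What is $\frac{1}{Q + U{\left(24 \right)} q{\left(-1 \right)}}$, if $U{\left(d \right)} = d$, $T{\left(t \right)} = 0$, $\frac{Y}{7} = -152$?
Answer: $\frac{5591}{500148532} - \frac{3 i}{1000297064} \approx 1.1179 \cdot 10^{-5} - 2.9991 \cdot 10^{-9} i$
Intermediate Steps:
$Y = -1064$ ($Y = 7 \left(-152\right) = -1064$)
$q{\left(D \right)} = \sqrt{D}$ ($q{\left(D \right)} = \sqrt{D + 0} = \sqrt{D}$)
$Q = 89456$ ($Q = \left(-84\right) \left(-1064\right) + 80 = 89376 + 80 = 89456$)
$\frac{1}{Q + U{\left(24 \right)} q{\left(-1 \right)}} = \frac{1}{89456 + 24 \sqrt{-1}} = \frac{1}{89456 + 24 i} = \frac{89456 - 24 i}{8002376512}$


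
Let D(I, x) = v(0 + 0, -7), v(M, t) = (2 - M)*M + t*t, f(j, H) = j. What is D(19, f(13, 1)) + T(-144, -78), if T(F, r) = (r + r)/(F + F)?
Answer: 1189/24 ≈ 49.542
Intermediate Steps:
v(M, t) = t**2 + M*(2 - M) (v(M, t) = M*(2 - M) + t**2 = t**2 + M*(2 - M))
D(I, x) = 49 (D(I, x) = (-7)**2 - (0 + 0)**2 + 2*(0 + 0) = 49 - 1*0**2 + 2*0 = 49 - 1*0 + 0 = 49 + 0 + 0 = 49)
T(F, r) = r/F (T(F, r) = (2*r)/((2*F)) = (2*r)*(1/(2*F)) = r/F)
D(19, f(13, 1)) + T(-144, -78) = 49 - 78/(-144) = 49 - 78*(-1/144) = 49 + 13/24 = 1189/24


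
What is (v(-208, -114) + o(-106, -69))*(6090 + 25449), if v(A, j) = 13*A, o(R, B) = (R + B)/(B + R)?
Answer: -85249917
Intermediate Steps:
o(R, B) = 1 (o(R, B) = (B + R)/(B + R) = 1)
(v(-208, -114) + o(-106, -69))*(6090 + 25449) = (13*(-208) + 1)*(6090 + 25449) = (-2704 + 1)*31539 = -2703*31539 = -85249917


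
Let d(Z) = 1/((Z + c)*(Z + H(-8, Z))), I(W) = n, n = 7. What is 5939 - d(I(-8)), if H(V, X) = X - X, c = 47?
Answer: 2244941/378 ≈ 5939.0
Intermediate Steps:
H(V, X) = 0
I(W) = 7
d(Z) = 1/(Z*(47 + Z)) (d(Z) = 1/((Z + 47)*(Z + 0)) = 1/((47 + Z)*Z) = 1/(Z*(47 + Z)))
5939 - d(I(-8)) = 5939 - 1/(7*(47 + 7)) = 5939 - 1/(7*54) = 5939 - 1*1/378 = 5939 - 1/378 = 2244941/378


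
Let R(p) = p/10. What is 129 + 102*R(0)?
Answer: 129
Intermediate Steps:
R(p) = p/10 (R(p) = p*(⅒) = p/10)
129 + 102*R(0) = 129 + 102*((⅒)*0) = 129 + 102*0 = 129 + 0 = 129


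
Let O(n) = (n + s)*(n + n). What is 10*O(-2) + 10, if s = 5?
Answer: -110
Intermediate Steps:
O(n) = 2*n*(5 + n) (O(n) = (n + 5)*(n + n) = (5 + n)*(2*n) = 2*n*(5 + n))
10*O(-2) + 10 = 10*(2*(-2)*(5 - 2)) + 10 = 10*(2*(-2)*3) + 10 = 10*(-12) + 10 = -120 + 10 = -110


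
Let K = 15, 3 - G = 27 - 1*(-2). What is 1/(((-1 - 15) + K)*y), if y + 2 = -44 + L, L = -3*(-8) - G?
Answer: -¼ ≈ -0.25000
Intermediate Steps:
G = -26 (G = 3 - (27 - 1*(-2)) = 3 - (27 + 2) = 3 - 1*29 = 3 - 29 = -26)
L = 50 (L = -3*(-8) - 1*(-26) = 24 + 26 = 50)
y = 4 (y = -2 + (-44 + 50) = -2 + 6 = 4)
1/(((-1 - 15) + K)*y) = 1/(((-1 - 15) + 15)*4) = 1/((-16 + 15)*4) = 1/(-1*4) = 1/(-4) = -¼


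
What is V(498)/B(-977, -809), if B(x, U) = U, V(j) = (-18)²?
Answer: -324/809 ≈ -0.40049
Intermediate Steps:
V(j) = 324
V(498)/B(-977, -809) = 324/(-809) = 324*(-1/809) = -324/809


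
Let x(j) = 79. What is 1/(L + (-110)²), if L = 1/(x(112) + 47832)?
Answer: 47911/579723101 ≈ 8.2645e-5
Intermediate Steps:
L = 1/47911 (L = 1/(79 + 47832) = 1/47911 ≈ 2.0872e-5)
1/(L + (-110)²) = 1/(1/47911 + (-110)²) = 1/(1/47911 + 12100) = 1/(579723101/47911) = 47911/579723101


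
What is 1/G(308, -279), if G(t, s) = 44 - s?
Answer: 1/323 ≈ 0.0030960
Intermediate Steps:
1/G(308, -279) = 1/(44 - 1*(-279)) = 1/(44 + 279) = 1/323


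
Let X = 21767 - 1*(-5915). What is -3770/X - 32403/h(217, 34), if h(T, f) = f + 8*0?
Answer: -448554013/470594 ≈ -953.17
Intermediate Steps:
X = 27682 (X = 21767 + 5915 = 27682)
h(T, f) = f (h(T, f) = f + 0 = f)
-3770/X - 32403/h(217, 34) = -3770/27682 - 32403/34 = -3770*1/27682 - 32403*1/34 = -1885/13841 - 32403/34 = -448554013/470594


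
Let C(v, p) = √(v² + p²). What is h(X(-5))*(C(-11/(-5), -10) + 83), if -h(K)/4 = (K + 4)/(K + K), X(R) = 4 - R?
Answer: -2158/9 - 26*√2621/45 ≈ -269.36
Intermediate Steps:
C(v, p) = √(p² + v²)
h(K) = -2*(4 + K)/K (h(K) = -4*(K + 4)/(K + K) = -4*(4 + K)/(2*K) = -4*(4 + K)*1/(2*K) = -2*(4 + K)/K)
h(X(-5))*(C(-11/(-5), -10) + 83) = (-2 - 8/(4 - 1*(-5)))*(√((-10)² + (-11/(-5))²) + 83) = (-2 - 8/(4 + 5))*(√(100 + (-11*(-⅕))²) + 83) = (-2 - 8/9)*(√(100 + (11/5)²) + 83) = (-2 - 8*⅑)*(√(100 + 121/25) + 83) = (-2 - 8/9)*(√(2621/25) + 83) = -26*(√2621/5 + 83)/9 = -26*(83 + √2621/5)/9 = -2158/9 - 26*√2621/45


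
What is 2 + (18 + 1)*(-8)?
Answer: -150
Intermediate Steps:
2 + (18 + 1)*(-8) = 2 + 19*(-8) = 2 - 152 = -150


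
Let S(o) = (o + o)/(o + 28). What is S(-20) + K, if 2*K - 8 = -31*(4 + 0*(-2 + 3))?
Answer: -63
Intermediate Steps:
S(o) = 2*o/(28 + o) (S(o) = (2*o)/(28 + o) = 2*o/(28 + o))
K = -58 (K = 4 + (-31*(4 + 0*(-2 + 3)))/2 = 4 + (-31*(4 + 0*1))/2 = 4 + (-31*(4 + 0))/2 = 4 + (-31*4)/2 = 4 + (½)*(-124) = 4 - 62 = -58)
S(-20) + K = 2*(-20)/(28 - 20) - 58 = 2*(-20)/8 - 58 = 2*(-20)*(⅛) - 58 = -5 - 58 = -63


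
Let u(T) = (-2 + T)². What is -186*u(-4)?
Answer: -6696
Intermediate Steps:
-186*u(-4) = -186*(-2 - 4)² = -186*(-6)² = -186*36 = -6696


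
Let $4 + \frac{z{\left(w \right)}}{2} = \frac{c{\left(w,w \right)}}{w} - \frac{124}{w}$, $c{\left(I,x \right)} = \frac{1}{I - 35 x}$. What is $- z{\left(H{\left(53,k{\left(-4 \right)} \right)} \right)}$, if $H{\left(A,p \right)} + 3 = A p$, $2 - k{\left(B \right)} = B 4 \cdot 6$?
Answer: $\frac{3686606673}{458090177} \approx 8.0478$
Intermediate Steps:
$k{\left(B \right)} = 2 - 24 B$ ($k{\left(B \right)} = 2 - B 4 \cdot 6 = 2 - 4 B 6 = 2 - 24 B$)
$H{\left(A,p \right)} = -3 + A p$
$z{\left(w \right)} = -8 - \frac{248}{w} - \frac{1}{17 w^{2}}$ ($z{\left(w \right)} = -8 + 2 \left(\frac{1}{\left(w - 35 w\right) w} - \frac{124}{w}\right) = -8 + 2 \left(\frac{1}{- 34 w w} - \frac{124}{w}\right) = -8 + 2 \left(\frac{\left(- \frac{1}{34}\right) \frac{1}{w}}{w} - \frac{124}{w}\right) = -8 + 2 \left(- \frac{1}{34 w^{2}} - \frac{124}{w}\right) = -8 + 2 \left(- \frac{124}{w} - \frac{1}{34 w^{2}}\right) = -8 - \left(\frac{248}{w} + \frac{1}{17 w^{2}}\right) = -8 - \frac{248}{w} - \frac{1}{17 w^{2}}$)
$- z{\left(H{\left(53,k{\left(-4 \right)} \right)} \right)} = - (-8 - \frac{248}{-3 + 53 \left(2 - -96\right)} - \frac{1}{17 \left(-3 + 53 \left(2 - -96\right)\right)^{2}}) = - (-8 - \frac{248}{-3 + 53 \left(2 + 96\right)} - \frac{1}{17 \left(-3 + 53 \left(2 + 96\right)\right)^{2}}) = - (-8 - \frac{248}{-3 + 53 \cdot 98} - \frac{1}{17 \left(-3 + 53 \cdot 98\right)^{2}}) = - (-8 - \frac{248}{-3 + 5194} - \frac{1}{17 \left(-3 + 5194\right)^{2}}) = - (-8 - \frac{248}{5191} - \frac{1}{17 \cdot 26946481}) = - (-8 - \frac{248}{5191} - \frac{1}{458090177}) = \left(-1\right) \left(- \frac{3686606673}{458090177}\right) = \frac{3686606673}{458090177}$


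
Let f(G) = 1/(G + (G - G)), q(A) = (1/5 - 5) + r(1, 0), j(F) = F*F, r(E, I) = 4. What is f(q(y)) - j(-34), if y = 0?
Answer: -4629/4 ≈ -1157.3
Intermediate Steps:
j(F) = F²
q(A) = -⅘ (q(A) = (1/5 - 5) + 4 = (⅕ - 5) + 4 = -24/5 + 4 = -⅘)
f(G) = 1/G (f(G) = 1/(G + 0) = 1/G)
f(q(y)) - j(-34) = 1/(-⅘) - 1*(-34)² = -5/4 - 1*1156 = -5/4 - 1156 = -4629/4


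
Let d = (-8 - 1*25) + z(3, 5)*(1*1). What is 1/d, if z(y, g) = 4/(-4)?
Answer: -1/34 ≈ -0.029412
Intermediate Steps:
z(y, g) = -1 (z(y, g) = 4*(-1/4) = -1)
d = -34 (d = (-8 - 1*25) - 1 = (-8 - 25) - 1*1 = -33 - 1 = -34)
1/d = 1/(-34) = -1/34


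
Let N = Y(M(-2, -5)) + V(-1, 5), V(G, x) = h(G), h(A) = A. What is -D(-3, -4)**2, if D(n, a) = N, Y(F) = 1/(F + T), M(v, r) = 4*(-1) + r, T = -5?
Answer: -225/196 ≈ -1.1480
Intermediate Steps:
M(v, r) = -4 + r
V(G, x) = G
Y(F) = 1/(-5 + F) (Y(F) = 1/(F - 5) = 1/(-5 + F))
N = -15/14 (N = 1/(-5 + (-4 - 5)) - 1 = 1/(-5 - 9) - 1 = 1/(-14) - 1 = -1/14 - 1 = -15/14 ≈ -1.0714)
D(n, a) = -15/14
-D(-3, -4)**2 = -(-15/14)**2 = -1*225/196 = -225/196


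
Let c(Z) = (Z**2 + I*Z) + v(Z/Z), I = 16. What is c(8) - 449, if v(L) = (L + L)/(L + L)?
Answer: -256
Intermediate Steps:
v(L) = 1 (v(L) = (2*L)/((2*L)) = (2*L)*(1/(2*L)) = 1)
c(Z) = 1 + Z**2 + 16*Z (c(Z) = (Z**2 + 16*Z) + 1 = 1 + Z**2 + 16*Z)
c(8) - 449 = (1 + 8**2 + 16*8) - 449 = (1 + 64 + 128) - 449 = 193 - 449 = -256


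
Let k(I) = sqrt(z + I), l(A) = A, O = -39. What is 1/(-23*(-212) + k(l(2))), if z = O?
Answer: 4876/23775413 - I*sqrt(37)/23775413 ≈ 0.00020509 - 2.5584e-7*I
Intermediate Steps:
z = -39
k(I) = sqrt(-39 + I)
1/(-23*(-212) + k(l(2))) = 1/(-23*(-212) + sqrt(-39 + 2)) = 1/(4876 + sqrt(-37)) = 1/(4876 + I*sqrt(37))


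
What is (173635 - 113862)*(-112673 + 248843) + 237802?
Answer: 8139527212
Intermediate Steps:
(173635 - 113862)*(-112673 + 248843) + 237802 = 59773*136170 + 237802 = 8139289410 + 237802 = 8139527212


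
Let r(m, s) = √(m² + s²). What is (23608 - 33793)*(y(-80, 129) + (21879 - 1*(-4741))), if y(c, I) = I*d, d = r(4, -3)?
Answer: -277694025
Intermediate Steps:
d = 5 (d = √(4² + (-3)²) = √(16 + 9) = √25 = 5)
y(c, I) = 5*I (y(c, I) = I*5 = 5*I)
(23608 - 33793)*(y(-80, 129) + (21879 - 1*(-4741))) = (23608 - 33793)*(5*129 + (21879 - 1*(-4741))) = -10185*(645 + (21879 + 4741)) = -10185*(645 + 26620) = -10185*27265 = -277694025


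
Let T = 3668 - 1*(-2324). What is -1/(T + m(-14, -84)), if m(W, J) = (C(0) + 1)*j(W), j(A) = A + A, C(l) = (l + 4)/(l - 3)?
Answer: -3/18004 ≈ -0.00016663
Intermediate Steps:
T = 5992 (T = 3668 + 2324 = 5992)
C(l) = (4 + l)/(-3 + l)
j(A) = 2*A
m(W, J) = -2*W/3 (m(W, J) = ((4 + 0)/(-3 + 0) + 1)*(2*W) = (4/(-3) + 1)*(2*W) = (-⅓*4 + 1)*(2*W) = (-4/3 + 1)*(2*W) = -2*W/3)
-1/(T + m(-14, -84)) = -1/(5992 - ⅔*(-14)) = -1/(5992 + 28/3) = -1/18004/3 = -1*3/18004 = -3/18004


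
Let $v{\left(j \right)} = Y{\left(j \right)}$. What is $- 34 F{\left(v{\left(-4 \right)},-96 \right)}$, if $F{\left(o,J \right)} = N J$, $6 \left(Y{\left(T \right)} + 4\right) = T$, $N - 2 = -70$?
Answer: $-221952$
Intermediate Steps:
$N = -68$ ($N = 2 - 70 = -68$)
$Y{\left(T \right)} = -4 + \frac{T}{6}$
$v{\left(j \right)} = -4 + \frac{j}{6}$
$F{\left(o,J \right)} = - 68 J$
$- 34 F{\left(v{\left(-4 \right)},-96 \right)} = - 34 \left(\left(-68\right) \left(-96\right)\right) = \left(-34\right) 6528 = -221952$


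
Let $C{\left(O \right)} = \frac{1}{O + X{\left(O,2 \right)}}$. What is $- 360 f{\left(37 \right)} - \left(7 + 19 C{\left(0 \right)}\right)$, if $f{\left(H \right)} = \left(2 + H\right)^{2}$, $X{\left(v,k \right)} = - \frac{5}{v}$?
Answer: $-547567$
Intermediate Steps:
$C{\left(O \right)} = \frac{1}{O - \frac{5}{O}}$
$- 360 f{\left(37 \right)} - \left(7 + 19 C{\left(0 \right)}\right) = - 360 \left(2 + 37\right)^{2} - \left(7 + 19 \frac{0}{-5 + 0^{2}}\right) = - 360 \cdot 39^{2} - \left(7 + 19 \frac{0}{-5 + 0}\right) = \left(-360\right) 1521 - \left(7 + 19 \frac{0}{-5}\right) = -547560 - \left(7 + 19 \cdot 0 \left(- \frac{1}{5}\right)\right) = -547560 - 7 = -547567$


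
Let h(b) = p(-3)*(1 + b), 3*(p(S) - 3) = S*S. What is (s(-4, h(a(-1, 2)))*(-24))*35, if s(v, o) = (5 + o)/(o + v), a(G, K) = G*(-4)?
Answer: -14700/13 ≈ -1130.8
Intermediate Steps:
a(G, K) = -4*G
p(S) = 3 + S²/3 (p(S) = 3 + (S*S)/3 = 3 + S²/3)
h(b) = 6 + 6*b (h(b) = (3 + (⅓)*(-3)²)*(1 + b) = (3 + (⅓)*9)*(1 + b) = (3 + 3)*(1 + b) = 6*(1 + b) = 6 + 6*b)
s(v, o) = (5 + o)/(o + v)
(s(-4, h(a(-1, 2)))*(-24))*35 = (((5 + (6 + 6*(-4*(-1))))/((6 + 6*(-4*(-1))) - 4))*(-24))*35 = (((5 + (6 + 6*4))/((6 + 6*4) - 4))*(-24))*35 = (((5 + (6 + 24))/((6 + 24) - 4))*(-24))*35 = (((5 + 30)/(30 - 4))*(-24))*35 = ((35/26)*(-24))*35 = -420/13*35 = -14700/13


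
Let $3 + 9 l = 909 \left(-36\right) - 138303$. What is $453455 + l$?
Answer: $\frac{1303355}{3} \approx 4.3445 \cdot 10^{5}$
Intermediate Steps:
$l = - \frac{57010}{3}$ ($l = - \frac{1}{3} + \frac{909 \left(-36\right) - 138303}{9} = - \frac{1}{3} + \frac{-32724 - 138303}{9} = - \frac{1}{3} + \frac{1}{9} \left(-171027\right) = - \frac{1}{3} - 19003 = - \frac{57010}{3} \approx -19003.0$)
$453455 + l = 453455 - \frac{57010}{3} = \frac{1303355}{3}$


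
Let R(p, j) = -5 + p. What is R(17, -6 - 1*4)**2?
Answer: 144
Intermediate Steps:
R(17, -6 - 1*4)**2 = (-5 + 17)**2 = 12**2 = 144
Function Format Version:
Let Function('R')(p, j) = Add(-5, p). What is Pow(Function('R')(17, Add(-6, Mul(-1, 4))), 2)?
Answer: 144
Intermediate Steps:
Pow(Function('R')(17, Add(-6, Mul(-1, 4))), 2) = Pow(Add(-5, 17), 2) = Pow(12, 2) = 144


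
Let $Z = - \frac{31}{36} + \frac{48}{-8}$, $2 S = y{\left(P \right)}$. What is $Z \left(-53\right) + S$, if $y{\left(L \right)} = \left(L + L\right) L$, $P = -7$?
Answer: $\frac{14855}{36} \approx 412.64$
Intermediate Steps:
$y{\left(L \right)} = 2 L^{2}$ ($y{\left(L \right)} = 2 L L = 2 L^{2}$)
$S = 49$ ($S = \frac{2 \left(-7\right)^{2}}{2} = \frac{2 \cdot 49}{2} = \frac{1}{2} \cdot 98 = 49$)
$Z = - \frac{247}{36}$ ($Z = \left(-31\right) \frac{1}{36} + 48 \left(- \frac{1}{8}\right) = - \frac{31}{36} - 6 = - \frac{247}{36} \approx -6.8611$)
$Z \left(-53\right) + S = \left(- \frac{247}{36}\right) \left(-53\right) + 49 = \frac{13091}{36} + 49 = \frac{14855}{36}$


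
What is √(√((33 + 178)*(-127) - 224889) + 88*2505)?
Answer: √(220440 + I*√251686) ≈ 469.51 + 0.5343*I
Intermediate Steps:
√(√((33 + 178)*(-127) - 224889) + 88*2505) = √(√(211*(-127) - 224889) + 220440) = √(√(-26797 - 224889) + 220440) = √(√(-251686) + 220440) = √(I*√251686 + 220440) = √(220440 + I*√251686)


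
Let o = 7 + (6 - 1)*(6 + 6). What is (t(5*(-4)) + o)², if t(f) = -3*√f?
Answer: 4309 - 804*I*√5 ≈ 4309.0 - 1797.8*I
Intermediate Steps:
o = 67 (o = 7 + 5*12 = 7 + 60 = 67)
(t(5*(-4)) + o)² = (-3*2*I*√5 + 67)² = (-6*I*√5 + 67)² = (67 - 6*I*√5)²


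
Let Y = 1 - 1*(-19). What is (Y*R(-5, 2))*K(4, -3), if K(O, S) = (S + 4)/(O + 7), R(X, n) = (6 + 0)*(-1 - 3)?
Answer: -480/11 ≈ -43.636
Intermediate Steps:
R(X, n) = -24 (R(X, n) = 6*(-4) = -24)
Y = 20 (Y = 1 + 19 = 20)
K(O, S) = (4 + S)/(7 + O)
(Y*R(-5, 2))*K(4, -3) = (20*(-24))*((4 - 3)/(7 + 4)) = -480/11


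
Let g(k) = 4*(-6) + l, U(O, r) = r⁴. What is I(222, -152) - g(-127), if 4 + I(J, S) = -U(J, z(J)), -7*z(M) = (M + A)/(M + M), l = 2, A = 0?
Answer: 691487/38416 ≈ 18.000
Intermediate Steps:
z(M) = -1/14 (z(M) = -(M + 0)/(7*(M + M)) = -M/(7*(2*M)) = -M*1/(2*M)/7 = -⅐*½ = -1/14)
g(k) = -22 (g(k) = 4*(-6) + 2 = -24 + 2 = -22)
I(J, S) = -153665/38416 (I(J, S) = -4 - (-1/14)⁴ = -4 - 1*1/38416 = -4 - 1/38416 = -153665/38416)
I(222, -152) - g(-127) = -153665/38416 - 1*(-22) = -153665/38416 + 22 = 691487/38416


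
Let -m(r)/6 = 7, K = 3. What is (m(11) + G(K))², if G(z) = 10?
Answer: 1024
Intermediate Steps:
m(r) = -42 (m(r) = -6*7 = -42)
(m(11) + G(K))² = (-42 + 10)² = (-32)² = 1024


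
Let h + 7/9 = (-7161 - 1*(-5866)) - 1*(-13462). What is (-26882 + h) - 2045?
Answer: -150847/9 ≈ -16761.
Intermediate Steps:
h = 109496/9 (h = -7/9 + ((-7161 - 1*(-5866)) - 1*(-13462)) = -7/9 + ((-7161 + 5866) + 13462) = -7/9 + (-1295 + 13462) = -7/9 + 12167 = 109496/9 ≈ 12166.)
(-26882 + h) - 2045 = (-26882 + 109496/9) - 2045 = -132442/9 - 2045 = -150847/9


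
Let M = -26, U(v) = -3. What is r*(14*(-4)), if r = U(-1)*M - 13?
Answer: -3640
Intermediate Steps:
r = 65 (r = -3*(-26) - 13 = 78 - 13 = 65)
r*(14*(-4)) = 65*(14*(-4)) = 65*(-56) = -3640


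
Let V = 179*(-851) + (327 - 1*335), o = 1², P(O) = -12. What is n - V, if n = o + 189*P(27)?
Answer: 150070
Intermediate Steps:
o = 1
n = -2267 (n = 1 + 189*(-12) = 1 - 2268 = -2267)
V = -152337 (V = -152329 + (327 - 335) = -152329 - 8 = -152337)
n - V = -2267 - 1*(-152337) = -2267 + 152337 = 150070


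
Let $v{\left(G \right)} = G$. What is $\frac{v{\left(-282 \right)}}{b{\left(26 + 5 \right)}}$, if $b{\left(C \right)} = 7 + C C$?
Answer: $- \frac{141}{484} \approx -0.29132$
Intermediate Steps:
$b{\left(C \right)} = 7 + C^{2}$
$\frac{v{\left(-282 \right)}}{b{\left(26 + 5 \right)}} = - \frac{282}{7 + \left(26 + 5\right)^{2}} = - \frac{282}{7 + 31^{2}} = - \frac{282}{7 + 961} = - \frac{282}{968} = \left(-282\right) \frac{1}{968} = - \frac{141}{484}$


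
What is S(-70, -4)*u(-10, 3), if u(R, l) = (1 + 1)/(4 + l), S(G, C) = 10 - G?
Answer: 160/7 ≈ 22.857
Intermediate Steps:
u(R, l) = 2/(4 + l)
S(-70, -4)*u(-10, 3) = (10 - 1*(-70))*(2/(4 + 3)) = (10 + 70)*(2/7) = 80*(2*(1/7)) = 80*(2/7) = 160/7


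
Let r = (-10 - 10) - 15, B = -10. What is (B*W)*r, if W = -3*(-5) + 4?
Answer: 6650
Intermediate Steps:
r = -35 (r = -20 - 15 = -35)
W = 19 (W = 15 + 4 = 19)
(B*W)*r = -10*19*(-35) = -190*(-35) = 6650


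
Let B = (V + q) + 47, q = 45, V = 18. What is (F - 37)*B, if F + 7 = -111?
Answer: -17050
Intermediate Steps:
F = -118 (F = -7 - 111 = -118)
B = 110 (B = (18 + 45) + 47 = 63 + 47 = 110)
(F - 37)*B = (-118 - 37)*110 = -155*110 = -17050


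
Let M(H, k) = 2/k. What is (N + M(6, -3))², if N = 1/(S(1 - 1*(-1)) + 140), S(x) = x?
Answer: 78961/181476 ≈ 0.43510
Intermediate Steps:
N = 1/142 (N = 1/((1 - 1*(-1)) + 140) = 1/((1 + 1) + 140) = 1/(2 + 140) = 1/142 ≈ 0.0070423)
(N + M(6, -3))² = (1/142 + 2/(-3))² = (1/142 + 2*(-⅓))² = (1/142 - ⅔)² = (-281/426)² = 78961/181476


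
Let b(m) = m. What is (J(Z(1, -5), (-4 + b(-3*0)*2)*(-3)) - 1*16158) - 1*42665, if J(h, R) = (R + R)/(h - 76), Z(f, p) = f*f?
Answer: -1470583/25 ≈ -58823.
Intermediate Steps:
Z(f, p) = f²
J(h, R) = 2*R/(-76 + h) (J(h, R) = (2*R)/(-76 + h) = 2*R/(-76 + h))
(J(Z(1, -5), (-4 + b(-3*0)*2)*(-3)) - 1*16158) - 1*42665 = (2*((-4 - 3*0*2)*(-3))/(-76 + 1²) - 1*16158) - 1*42665 = (2*((-4 + 0*2)*(-3))/(-76 + 1) - 16158) - 42665 = (2*((-4 + 0)*(-3))/(-75) - 16158) - 42665 = (2*(-4*(-3))*(-1/75) - 16158) - 42665 = (2*12*(-1/75) - 16158) - 42665 = (-8/25 - 16158) - 42665 = -403958/25 - 42665 = -1470583/25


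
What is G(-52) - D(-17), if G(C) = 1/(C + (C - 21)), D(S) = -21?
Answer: 2624/125 ≈ 20.992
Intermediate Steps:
G(C) = 1/(-21 + 2*C) (G(C) = 1/(C + (-21 + C)) = 1/(-21 + 2*C))
G(-52) - D(-17) = 1/(-21 + 2*(-52)) - 1*(-21) = 1/(-21 - 104) + 21 = 1/(-125) + 21 = -1/125 + 21 = 2624/125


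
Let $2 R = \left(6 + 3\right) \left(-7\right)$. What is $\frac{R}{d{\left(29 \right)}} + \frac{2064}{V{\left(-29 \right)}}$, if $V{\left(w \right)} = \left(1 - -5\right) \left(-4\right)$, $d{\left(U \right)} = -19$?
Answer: $- \frac{3205}{38} \approx -84.342$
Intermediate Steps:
$V{\left(w \right)} = -24$ ($V{\left(w \right)} = \left(1 + 5\right) \left(-4\right) = 6 \left(-4\right) = -24$)
$R = - \frac{63}{2}$ ($R = \frac{\left(6 + 3\right) \left(-7\right)}{2} = \frac{9 \left(-7\right)}{2} = \frac{1}{2} \left(-63\right) = - \frac{63}{2} \approx -31.5$)
$\frac{R}{d{\left(29 \right)}} + \frac{2064}{V{\left(-29 \right)}} = - \frac{63}{2 \left(-19\right)} + \frac{2064}{-24} = \left(- \frac{63}{2}\right) \left(- \frac{1}{19}\right) + 2064 \left(- \frac{1}{24}\right) = \frac{63}{38} - 86 = - \frac{3205}{38}$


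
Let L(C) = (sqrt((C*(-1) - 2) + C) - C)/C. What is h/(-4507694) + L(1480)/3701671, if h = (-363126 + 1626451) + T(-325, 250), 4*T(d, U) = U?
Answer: -9353298756413/33372000313348 + I*sqrt(2)/5478473080 ≈ -0.28027 + 2.5814e-10*I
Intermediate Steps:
T(d, U) = U/4
L(C) = (-C + I*sqrt(2))/C (L(C) = (sqrt((-C - 2) + C) - C)/C = (sqrt((-2 - C) + C) - C)/C = (sqrt(-2) - C)/C = (I*sqrt(2) - C)/C = (-C + I*sqrt(2))/C)
h = 2526775/2 (h = (-363126 + 1626451) + (1/4)*250 = 1263325 + 125/2 = 2526775/2 ≈ 1.2634e+6)
h/(-4507694) + L(1480)/3701671 = (2526775/2)/(-4507694) + ((-1*1480 + I*sqrt(2))/1480)/3701671 = (2526775/2)*(-1/4507694) + ((-1480 + I*sqrt(2))/1480)*(1/3701671) = -2526775/9015388 + (-1 + I*sqrt(2)/1480)*(1/3701671) = -2526775/9015388 + (-1/3701671 + I*sqrt(2)/5478473080) = -9353298756413/33372000313348 + I*sqrt(2)/5478473080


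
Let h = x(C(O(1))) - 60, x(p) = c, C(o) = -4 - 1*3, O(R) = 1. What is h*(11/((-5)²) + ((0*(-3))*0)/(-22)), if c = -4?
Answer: -704/25 ≈ -28.160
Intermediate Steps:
C(o) = -7 (C(o) = -4 - 3 = -7)
x(p) = -4
h = -64 (h = -4 - 60 = -64)
h*(11/((-5)²) + ((0*(-3))*0)/(-22)) = -64*(11/((-5)²) + ((0*(-3))*0)/(-22)) = -64*(11/25 + (0*0)*(-1/22)) = -64*(11*(1/25) + 0*(-1/22)) = -64*(11/25 + 0) = -64*11/25 = -704/25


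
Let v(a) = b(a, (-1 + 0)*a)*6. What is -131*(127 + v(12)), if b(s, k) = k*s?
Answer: 96547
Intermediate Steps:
v(a) = -6*a² (v(a) = (((-1 + 0)*a)*a)*6 = ((-a)*a)*6 = -a²*6 = -6*a²)
-131*(127 + v(12)) = -131*(127 - 6*12²) = -131*(127 - 6*144) = -131*(127 - 864) = -131*(-737) = 96547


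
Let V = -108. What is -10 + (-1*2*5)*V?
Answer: 1070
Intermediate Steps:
-10 + (-1*2*5)*V = -10 + (-1*2*5)*(-108) = -10 - 2*5*(-108) = -10 - 10*(-108) = -10 + 1080 = 1070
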